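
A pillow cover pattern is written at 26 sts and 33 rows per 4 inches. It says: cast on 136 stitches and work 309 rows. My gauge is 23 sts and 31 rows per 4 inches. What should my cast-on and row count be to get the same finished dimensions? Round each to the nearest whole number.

Stitches: 136 × 23/26 = 120.31 → 120.
Rows: 309 × 31/33 = 290.27 → 290.

Cast on 120 stitches; work 290 rows.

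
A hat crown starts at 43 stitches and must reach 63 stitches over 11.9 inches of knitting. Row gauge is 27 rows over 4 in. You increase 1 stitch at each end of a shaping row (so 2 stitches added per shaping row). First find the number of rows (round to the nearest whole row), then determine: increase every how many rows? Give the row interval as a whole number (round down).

Increase every 8th row.

Rows = 11.9 × 6.75 = 80.3 → 80 rows.
Stitches to add: 20 → 10 shaping rows (at 2 st each).
80 / 10 = 8.00 → every 8 rows.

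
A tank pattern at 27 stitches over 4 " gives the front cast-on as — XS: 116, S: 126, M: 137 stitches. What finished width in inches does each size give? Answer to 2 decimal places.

XS 17.19 inches; S 18.67 inches; M 20.30 inches.

27/4 = 6.75 sts per in.
XS: 116 / 6.75 = 17.185 → 17.19 in.
S: 126 / 6.75 = 18.667 → 18.67 in.
M: 137 / 6.75 = 20.296 → 20.30 in.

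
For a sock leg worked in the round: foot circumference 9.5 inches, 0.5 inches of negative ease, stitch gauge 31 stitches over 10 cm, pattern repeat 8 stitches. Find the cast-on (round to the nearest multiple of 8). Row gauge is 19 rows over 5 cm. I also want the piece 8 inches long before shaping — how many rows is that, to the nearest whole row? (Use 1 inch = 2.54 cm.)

Finished = 9.5 − 0.5 = 9 inches.
9 inches × 2.54 = 22.86 cm.
31/10 = 3.1 sts per cm; 22.86 × 3.1 = 70.87 sts.
Nearest multiple of 8 → 72.
8 inches = 20.32 cm; × 3.8 = 77.22 → 77 rows.

Cast on 72 stitches; work 77 rows.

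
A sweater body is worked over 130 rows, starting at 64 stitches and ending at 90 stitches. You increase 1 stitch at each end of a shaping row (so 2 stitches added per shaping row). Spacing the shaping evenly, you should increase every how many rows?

Increase every 10th row.

Stitches to add: |90 − 64| = 26.
Shaping rows needed: 26 / 2 = 13.
130 rows / 13 = every 10 rows.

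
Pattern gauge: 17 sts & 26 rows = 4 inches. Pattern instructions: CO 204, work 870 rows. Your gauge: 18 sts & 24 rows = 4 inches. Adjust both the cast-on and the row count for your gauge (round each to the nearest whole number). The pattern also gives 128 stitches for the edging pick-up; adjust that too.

Stitches: 204 × 18/17 = 216.00 → 216.
Rows: 870 × 24/26 = 803.08 → 803.
edging pick-up: 128 × 18/17 = 135.53 → 136.

Cast on 216 stitches; work 803 rows; edging pick-up 136 stitches.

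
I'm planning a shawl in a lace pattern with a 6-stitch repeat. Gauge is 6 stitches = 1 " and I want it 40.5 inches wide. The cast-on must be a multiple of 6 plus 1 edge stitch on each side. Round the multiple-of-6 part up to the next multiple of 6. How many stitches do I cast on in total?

6 / 1 = 6 sts per inch.
40.5 × 6 = 243.00 sts.
Less 2 edge sts → 241.00 for the repeat.
Next multiple of 6: 246.
Add back 2 edge sts → 248.

Cast on 248 stitches.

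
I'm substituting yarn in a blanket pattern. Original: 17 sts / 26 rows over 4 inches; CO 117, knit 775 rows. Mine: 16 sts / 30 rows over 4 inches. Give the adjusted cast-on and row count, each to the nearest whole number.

Cast on 110 stitches; work 894 rows.

Stitches: 117 × 16/17 = 110.12 → 110.
Rows: 775 × 30/26 = 894.23 → 894.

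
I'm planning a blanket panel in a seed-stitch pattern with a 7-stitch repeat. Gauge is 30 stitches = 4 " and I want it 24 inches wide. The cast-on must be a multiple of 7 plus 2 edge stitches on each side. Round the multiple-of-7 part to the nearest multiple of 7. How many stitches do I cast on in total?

179 stitches.

30 / 4 = 7.5 sts per inch.
24 × 7.5 = 180.00 sts.
Less 4 edge sts → 176.00 for the repeat.
Nearest multiple of 7: 175.
Add back 4 edge sts → 179.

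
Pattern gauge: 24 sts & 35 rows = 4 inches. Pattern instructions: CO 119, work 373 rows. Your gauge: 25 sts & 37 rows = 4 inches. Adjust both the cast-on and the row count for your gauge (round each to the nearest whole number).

Stitches: 119 × 25/24 = 123.96 → 124.
Rows: 373 × 37/35 = 394.31 → 394.

Cast on 124 stitches; work 394 rows.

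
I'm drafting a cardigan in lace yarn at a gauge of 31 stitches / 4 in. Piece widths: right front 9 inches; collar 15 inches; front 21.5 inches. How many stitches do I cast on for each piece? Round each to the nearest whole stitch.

right front 70; collar 116; front 167.

Rate = 31/4 = 7.75 sts per in.
right front: 9 × 7.75 = 69.75 → 70.
collar: 15 × 7.75 = 116.25 → 116.
front: 21.5 × 7.75 = 166.62 → 167.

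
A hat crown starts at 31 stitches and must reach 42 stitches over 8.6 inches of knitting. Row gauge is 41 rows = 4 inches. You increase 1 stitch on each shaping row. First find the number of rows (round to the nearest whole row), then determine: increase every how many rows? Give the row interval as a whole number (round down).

Increase every 8th row.

Rows = 8.6 × 10.25 = 88.1 → 88 rows.
Stitches to add: 11 → 11 shaping rows (at 1 st each).
88 / 11 = 8.00 → every 8 rows.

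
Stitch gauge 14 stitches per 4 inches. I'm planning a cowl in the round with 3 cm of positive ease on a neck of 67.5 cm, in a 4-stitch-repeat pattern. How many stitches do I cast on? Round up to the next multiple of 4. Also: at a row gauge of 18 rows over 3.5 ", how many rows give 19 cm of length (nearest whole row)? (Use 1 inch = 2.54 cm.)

Cast on 100 stitches; work 38 rows.

Finished = 67.5 + 3 = 70.5 cm.
70.5 cm × 1/2.54 = 27.76 inches.
14/4 = 3.5 sts per in; 27.76 × 3.5 = 97.15 sts.
Next multiple of 4 → 100.
19 cm = 7.48 inches; × 5.143 = 38.47 → 38 rows.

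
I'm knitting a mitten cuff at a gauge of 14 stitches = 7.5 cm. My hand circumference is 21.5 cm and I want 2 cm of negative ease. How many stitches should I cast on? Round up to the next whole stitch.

Finished = 21.5 − 2 = 19.5 cm.
14 / 7.5 = 1.867 sts per cm.
19.50 × 1.867 = 36.40 sts.
→ 37 sts.

37 stitches.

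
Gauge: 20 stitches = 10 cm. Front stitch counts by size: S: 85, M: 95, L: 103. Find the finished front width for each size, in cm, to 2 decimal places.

20/10 = 2 sts per cm.
S: 85 / 2 = 42.500 → 42.50 cm.
M: 95 / 2 = 47.500 → 47.50 cm.
L: 103 / 2 = 51.500 → 51.50 cm.

S 42.50 cm; M 47.50 cm; L 51.50 cm.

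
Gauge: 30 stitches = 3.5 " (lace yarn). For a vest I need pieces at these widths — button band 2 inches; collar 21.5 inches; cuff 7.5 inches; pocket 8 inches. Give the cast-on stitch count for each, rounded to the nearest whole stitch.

Rate = 30/3.5 = 8.571 sts per in.
button band: 2 × 8.571 = 17.14 → 17.
collar: 21.5 × 8.571 = 184.29 → 184.
cuff: 7.5 × 8.571 = 64.29 → 64.
pocket: 8 × 8.571 = 68.57 → 69.

button band 17; collar 184; cuff 64; pocket 69.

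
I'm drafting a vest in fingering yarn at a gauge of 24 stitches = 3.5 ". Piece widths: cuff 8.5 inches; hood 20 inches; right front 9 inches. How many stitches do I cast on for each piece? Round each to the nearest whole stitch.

cuff 58; hood 137; right front 62.

Rate = 24/3.5 = 6.857 sts per in.
cuff: 8.5 × 6.857 = 58.29 → 58.
hood: 20 × 6.857 = 137.14 → 137.
right front: 9 × 6.857 = 61.71 → 62.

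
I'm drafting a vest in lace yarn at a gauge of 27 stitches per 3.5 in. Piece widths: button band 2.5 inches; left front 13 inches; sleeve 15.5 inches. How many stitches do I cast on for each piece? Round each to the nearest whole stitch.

Rate = 27/3.5 = 7.714 sts per in.
button band: 2.5 × 7.714 = 19.29 → 19.
left front: 13 × 7.714 = 100.29 → 100.
sleeve: 15.5 × 7.714 = 119.57 → 120.

button band 19; left front 100; sleeve 120.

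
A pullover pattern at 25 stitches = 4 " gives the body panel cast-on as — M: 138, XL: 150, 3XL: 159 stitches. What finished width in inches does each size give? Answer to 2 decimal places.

M 22.08 inches; XL 24.00 inches; 3XL 25.44 inches.

25/4 = 6.25 sts per in.
M: 138 / 6.25 = 22.080 → 22.08 in.
XL: 150 / 6.25 = 24.000 → 24.00 in.
3XL: 159 / 6.25 = 25.440 → 25.44 in.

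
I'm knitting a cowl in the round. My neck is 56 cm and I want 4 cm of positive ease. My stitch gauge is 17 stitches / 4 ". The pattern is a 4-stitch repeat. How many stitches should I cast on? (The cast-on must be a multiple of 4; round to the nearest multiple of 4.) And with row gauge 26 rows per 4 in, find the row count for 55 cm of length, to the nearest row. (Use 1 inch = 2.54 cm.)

Cast on 100 stitches; work 141 rows.

Finished = 56 + 4 = 60 cm.
60 cm × 1/2.54 = 23.62 inches.
17/4 = 4.25 sts per in; 23.62 × 4.25 = 100.39 sts.
Nearest multiple of 4 → 100.
55 cm = 21.65 inches; × 6.5 = 140.75 → 141 rows.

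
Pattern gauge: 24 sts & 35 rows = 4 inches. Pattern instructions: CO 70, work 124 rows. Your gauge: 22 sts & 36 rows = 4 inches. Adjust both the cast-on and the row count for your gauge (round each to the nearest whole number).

Stitches: 70 × 22/24 = 64.17 → 64.
Rows: 124 × 36/35 = 127.54 → 128.

Cast on 64 stitches; work 128 rows.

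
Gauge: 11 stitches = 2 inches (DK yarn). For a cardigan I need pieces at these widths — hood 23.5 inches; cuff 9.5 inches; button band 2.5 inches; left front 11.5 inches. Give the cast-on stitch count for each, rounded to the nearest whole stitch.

Rate = 11/2 = 5.5 sts per in.
hood: 23.5 × 5.5 = 129.25 → 129.
cuff: 9.5 × 5.5 = 52.25 → 52.
button band: 2.5 × 5.5 = 13.75 → 14.
left front: 11.5 × 5.5 = 63.25 → 63.

hood 129; cuff 52; button band 14; left front 63.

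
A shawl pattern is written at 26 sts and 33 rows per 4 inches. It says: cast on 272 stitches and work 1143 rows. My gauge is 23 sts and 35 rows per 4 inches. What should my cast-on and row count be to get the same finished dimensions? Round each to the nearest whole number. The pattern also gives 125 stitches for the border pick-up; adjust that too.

Cast on 241 stitches; work 1212 rows; border pick-up 111 stitches.

Stitches: 272 × 23/26 = 240.62 → 241.
Rows: 1143 × 35/33 = 1212.27 → 1212.
border pick-up: 125 × 23/26 = 110.58 → 111.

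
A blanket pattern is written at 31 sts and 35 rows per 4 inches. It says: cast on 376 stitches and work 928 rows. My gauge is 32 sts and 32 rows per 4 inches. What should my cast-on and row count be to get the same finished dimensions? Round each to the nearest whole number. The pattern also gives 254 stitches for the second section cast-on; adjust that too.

Stitches: 376 × 32/31 = 388.13 → 388.
Rows: 928 × 32/35 = 848.46 → 848.
second section cast-on: 254 × 32/31 = 262.19 → 262.

Cast on 388 stitches; work 848 rows; second section cast-on 262 stitches.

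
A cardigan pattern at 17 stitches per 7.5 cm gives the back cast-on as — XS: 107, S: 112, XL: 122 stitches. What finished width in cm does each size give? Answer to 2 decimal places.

XS 47.21 cm; S 49.41 cm; XL 53.82 cm.

17/7.5 = 2.267 sts per cm.
XS: 107 / 2.267 = 47.206 → 47.21 cm.
S: 112 / 2.267 = 49.412 → 49.41 cm.
XL: 122 / 2.267 = 53.824 → 53.82 cm.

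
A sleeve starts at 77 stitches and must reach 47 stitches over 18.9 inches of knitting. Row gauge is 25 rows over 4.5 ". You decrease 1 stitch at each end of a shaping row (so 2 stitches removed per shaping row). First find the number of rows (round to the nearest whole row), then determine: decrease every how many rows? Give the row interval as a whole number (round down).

Rows = 18.9 × 5.556 = 105.0 → 105 rows.
Stitches to remove: 30 → 15 shaping rows (at 2 st each).
105 / 15 = 7.00 → every 7 rows.

Decrease every 7th row.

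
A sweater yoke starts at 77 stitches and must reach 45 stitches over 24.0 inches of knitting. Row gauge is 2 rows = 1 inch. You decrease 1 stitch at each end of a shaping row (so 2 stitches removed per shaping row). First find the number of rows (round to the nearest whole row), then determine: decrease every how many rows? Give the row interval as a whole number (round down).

Decrease every 3rd row.

Rows = 24.0 × 2 = 48.0 → 48 rows.
Stitches to remove: 32 → 16 shaping rows (at 2 st each).
48 / 16 = 3.00 → every 3 rows.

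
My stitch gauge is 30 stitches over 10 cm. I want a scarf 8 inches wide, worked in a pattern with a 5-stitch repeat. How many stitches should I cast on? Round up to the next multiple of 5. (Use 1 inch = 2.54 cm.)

8 in = 8 × 2.54 = 20.32 cm.
30 / 10 = 3 sts/cm.
20.32 × 3 = 60.96 sts.
→ 65.

65 stitches.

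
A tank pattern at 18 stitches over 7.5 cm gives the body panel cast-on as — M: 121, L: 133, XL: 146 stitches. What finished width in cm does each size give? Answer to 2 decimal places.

M 50.42 cm; L 55.42 cm; XL 60.83 cm.

18/7.5 = 2.4 sts per cm.
M: 121 / 2.4 = 50.417 → 50.42 cm.
L: 133 / 2.4 = 55.417 → 55.42 cm.
XL: 146 / 2.4 = 60.833 → 60.83 cm.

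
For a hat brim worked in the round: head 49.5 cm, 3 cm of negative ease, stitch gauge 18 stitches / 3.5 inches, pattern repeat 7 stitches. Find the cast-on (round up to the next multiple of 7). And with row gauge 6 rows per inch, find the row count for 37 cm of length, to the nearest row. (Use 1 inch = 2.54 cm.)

Cast on 98 stitches; work 87 rows.

Finished = 49.5 − 3 = 46.5 cm.
46.5 cm × 1/2.54 = 18.31 inches.
18/3.5 = 5.143 sts per in; 18.31 × 5.143 = 94.15 sts.
Next multiple of 7 → 98.
37 cm = 14.57 inches; × 6 = 87.40 → 87 rows.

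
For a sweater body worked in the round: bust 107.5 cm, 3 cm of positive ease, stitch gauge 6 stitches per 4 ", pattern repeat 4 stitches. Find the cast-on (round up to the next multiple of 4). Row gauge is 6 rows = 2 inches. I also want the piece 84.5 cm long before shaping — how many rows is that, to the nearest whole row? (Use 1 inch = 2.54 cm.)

Cast on 68 stitches; work 100 rows.

Finished = 107.5 + 3 = 110.5 cm.
110.5 cm × 1/2.54 = 43.50 inches.
6/4 = 1.5 sts per in; 43.50 × 1.5 = 65.26 sts.
Next multiple of 4 → 68.
84.5 cm = 33.27 inches; × 3 = 99.80 → 100 rows.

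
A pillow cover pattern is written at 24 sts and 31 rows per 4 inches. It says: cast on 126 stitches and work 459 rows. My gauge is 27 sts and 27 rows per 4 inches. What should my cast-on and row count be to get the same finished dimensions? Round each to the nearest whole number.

Stitches: 126 × 27/24 = 141.75 → 142.
Rows: 459 × 27/31 = 399.77 → 400.

Cast on 142 stitches; work 400 rows.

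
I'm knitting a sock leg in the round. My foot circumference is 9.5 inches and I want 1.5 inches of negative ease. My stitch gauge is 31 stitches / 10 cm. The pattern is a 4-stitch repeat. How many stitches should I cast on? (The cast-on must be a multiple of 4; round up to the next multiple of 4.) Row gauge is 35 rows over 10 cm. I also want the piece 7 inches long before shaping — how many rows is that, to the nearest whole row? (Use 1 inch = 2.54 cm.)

Cast on 64 stitches; work 62 rows.

Finished = 9.5 − 1.5 = 8 inches.
8 inches × 2.54 = 20.32 cm.
31/10 = 3.1 sts per cm; 20.32 × 3.1 = 62.99 sts.
Next multiple of 4 → 64.
7 inches = 17.78 cm; × 3.5 = 62.23 → 62 rows.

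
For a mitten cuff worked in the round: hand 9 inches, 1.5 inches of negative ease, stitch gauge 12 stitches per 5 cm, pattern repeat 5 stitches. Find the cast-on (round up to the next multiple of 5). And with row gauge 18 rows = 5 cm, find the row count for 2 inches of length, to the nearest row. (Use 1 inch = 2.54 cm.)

Finished = 9 − 1.5 = 7.5 inches.
7.5 inches × 2.54 = 19.05 cm.
12/5 = 2.4 sts per cm; 19.05 × 2.4 = 45.72 sts.
Next multiple of 5 → 50.
2 inches = 5.08 cm; × 3.6 = 18.29 → 18 rows.

Cast on 50 stitches; work 18 rows.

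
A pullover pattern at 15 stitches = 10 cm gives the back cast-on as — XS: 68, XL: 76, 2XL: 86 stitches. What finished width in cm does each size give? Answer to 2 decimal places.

XS 45.33 cm; XL 50.67 cm; 2XL 57.33 cm.

15/10 = 1.5 sts per cm.
XS: 68 / 1.5 = 45.333 → 45.33 cm.
XL: 76 / 1.5 = 50.667 → 50.67 cm.
2XL: 86 / 1.5 = 57.333 → 57.33 cm.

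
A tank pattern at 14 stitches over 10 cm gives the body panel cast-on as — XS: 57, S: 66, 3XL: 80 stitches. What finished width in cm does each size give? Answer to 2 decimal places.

XS 40.71 cm; S 47.14 cm; 3XL 57.14 cm.

14/10 = 1.4 sts per cm.
XS: 57 / 1.4 = 40.714 → 40.71 cm.
S: 66 / 1.4 = 47.143 → 47.14 cm.
3XL: 80 / 1.4 = 57.143 → 57.14 cm.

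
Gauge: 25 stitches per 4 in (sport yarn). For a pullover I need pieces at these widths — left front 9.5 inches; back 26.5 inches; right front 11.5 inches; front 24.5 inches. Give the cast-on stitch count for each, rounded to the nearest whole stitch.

left front 59; back 166; right front 72; front 153.

Rate = 25/4 = 6.25 sts per in.
left front: 9.5 × 6.25 = 59.38 → 59.
back: 26.5 × 6.25 = 165.62 → 166.
right front: 11.5 × 6.25 = 71.88 → 72.
front: 24.5 × 6.25 = 153.12 → 153.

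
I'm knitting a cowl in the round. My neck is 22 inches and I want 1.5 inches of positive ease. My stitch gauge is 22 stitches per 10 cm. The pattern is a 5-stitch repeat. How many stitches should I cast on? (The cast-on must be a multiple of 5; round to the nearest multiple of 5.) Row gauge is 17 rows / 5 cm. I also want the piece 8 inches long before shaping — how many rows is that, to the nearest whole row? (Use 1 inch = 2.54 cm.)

Finished = 22 + 1.5 = 23.5 inches.
23.5 inches × 2.54 = 59.69 cm.
22/10 = 2.2 sts per cm; 59.69 × 2.2 = 131.32 sts.
Nearest multiple of 5 → 130.
8 inches = 20.32 cm; × 3.4 = 69.09 → 69 rows.

Cast on 130 stitches; work 69 rows.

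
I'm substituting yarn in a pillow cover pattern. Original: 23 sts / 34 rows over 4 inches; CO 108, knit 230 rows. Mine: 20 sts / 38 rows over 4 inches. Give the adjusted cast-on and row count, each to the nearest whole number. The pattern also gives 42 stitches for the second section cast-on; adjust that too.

Cast on 94 stitches; work 257 rows; second section cast-on 37 stitches.

Stitches: 108 × 20/23 = 93.91 → 94.
Rows: 230 × 38/34 = 257.06 → 257.
second section cast-on: 42 × 20/23 = 36.52 → 37.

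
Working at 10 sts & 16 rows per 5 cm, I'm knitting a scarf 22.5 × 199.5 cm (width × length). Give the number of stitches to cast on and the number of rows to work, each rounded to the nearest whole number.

Cast on 45 stitches and work 638 rows.

Stitch gauge = 10/5 = 2 sts/cm; 22.5 × 2 = 45.00 → 45 sts.
Row gauge = 16/5 = 3.2 rows/cm; 199.5 × 3.2 = 638.40 → 638 rows.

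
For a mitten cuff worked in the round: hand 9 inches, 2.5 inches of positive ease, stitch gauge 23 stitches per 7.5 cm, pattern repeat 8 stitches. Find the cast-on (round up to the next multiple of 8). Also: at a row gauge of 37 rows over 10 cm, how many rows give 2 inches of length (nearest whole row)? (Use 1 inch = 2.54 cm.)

Finished = 9 + 2.5 = 11.5 inches.
11.5 inches × 2.54 = 29.21 cm.
23/7.5 = 3.067 sts per cm; 29.21 × 3.067 = 89.58 sts.
Next multiple of 8 → 96.
2 inches = 5.08 cm; × 3.7 = 18.80 → 19 rows.

Cast on 96 stitches; work 19 rows.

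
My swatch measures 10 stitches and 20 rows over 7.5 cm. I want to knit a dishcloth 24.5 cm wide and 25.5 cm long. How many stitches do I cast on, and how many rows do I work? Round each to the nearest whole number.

Cast on 33 stitches and work 68 rows.

Stitch gauge = 10/7.5 = 1.333 sts/cm; 24.5 × 1.333 = 32.67 → 33 sts.
Row gauge = 20/7.5 = 2.667 rows/cm; 25.5 × 2.667 = 68.00 → 68 rows.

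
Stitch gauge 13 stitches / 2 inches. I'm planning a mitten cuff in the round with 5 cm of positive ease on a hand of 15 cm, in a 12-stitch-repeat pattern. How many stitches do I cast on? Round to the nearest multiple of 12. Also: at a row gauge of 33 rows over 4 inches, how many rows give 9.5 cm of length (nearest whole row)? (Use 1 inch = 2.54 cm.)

Cast on 48 stitches; work 31 rows.

Finished = 15 + 5 = 20 cm.
20 cm × 1/2.54 = 7.87 inches.
13/2 = 6.5 sts per in; 7.87 × 6.5 = 51.18 sts.
Nearest multiple of 12 → 48.
9.5 cm = 3.74 inches; × 8.25 = 30.86 → 31 rows.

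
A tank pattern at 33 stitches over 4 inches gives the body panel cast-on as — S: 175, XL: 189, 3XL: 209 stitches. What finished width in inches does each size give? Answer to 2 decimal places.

33/4 = 8.25 sts per in.
S: 175 / 8.25 = 21.212 → 21.21 in.
XL: 189 / 8.25 = 22.909 → 22.91 in.
3XL: 209 / 8.25 = 25.333 → 25.33 in.

S 21.21 inches; XL 22.91 inches; 3XL 25.33 inches.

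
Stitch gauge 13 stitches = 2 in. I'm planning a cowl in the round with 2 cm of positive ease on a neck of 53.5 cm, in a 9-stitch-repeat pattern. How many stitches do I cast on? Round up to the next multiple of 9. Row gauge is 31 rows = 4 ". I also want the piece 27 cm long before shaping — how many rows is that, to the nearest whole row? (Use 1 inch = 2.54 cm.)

Cast on 144 stitches; work 82 rows.

Finished = 53.5 + 2 = 55.5 cm.
55.5 cm × 1/2.54 = 21.85 inches.
13/2 = 6.5 sts per in; 21.85 × 6.5 = 142.03 sts.
Next multiple of 9 → 144.
27 cm = 10.63 inches; × 7.75 = 82.38 → 82 rows.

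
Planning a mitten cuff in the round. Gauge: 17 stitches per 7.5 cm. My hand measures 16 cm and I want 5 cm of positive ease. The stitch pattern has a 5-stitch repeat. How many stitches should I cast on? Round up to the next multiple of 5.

50 stitches.

Finished = 16 + 5 = 21 cm.
17 / 7.5 = 2.267 sts/cm.
21 × 2.267 = 47.60 sts.
Next multiple of 5: 50.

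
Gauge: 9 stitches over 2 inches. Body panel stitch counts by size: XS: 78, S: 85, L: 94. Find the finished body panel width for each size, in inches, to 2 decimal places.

9/2 = 4.5 sts per in.
XS: 78 / 4.5 = 17.333 → 17.33 in.
S: 85 / 4.5 = 18.889 → 18.89 in.
L: 94 / 4.5 = 20.889 → 20.89 in.

XS 17.33 inches; S 18.89 inches; L 20.89 inches.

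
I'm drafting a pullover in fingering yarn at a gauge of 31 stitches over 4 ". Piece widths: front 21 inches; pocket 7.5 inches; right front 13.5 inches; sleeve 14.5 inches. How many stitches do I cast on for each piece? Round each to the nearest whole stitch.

front 163; pocket 58; right front 105; sleeve 112.

Rate = 31/4 = 7.75 sts per in.
front: 21 × 7.75 = 162.75 → 163.
pocket: 7.5 × 7.75 = 58.12 → 58.
right front: 13.5 × 7.75 = 104.62 → 105.
sleeve: 14.5 × 7.75 = 112.38 → 112.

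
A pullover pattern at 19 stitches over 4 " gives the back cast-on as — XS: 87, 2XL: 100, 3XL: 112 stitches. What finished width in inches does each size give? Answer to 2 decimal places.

XS 18.32 inches; 2XL 21.05 inches; 3XL 23.58 inches.

19/4 = 4.75 sts per in.
XS: 87 / 4.75 = 18.316 → 18.32 in.
2XL: 100 / 4.75 = 21.053 → 21.05 in.
3XL: 112 / 4.75 = 23.579 → 23.58 in.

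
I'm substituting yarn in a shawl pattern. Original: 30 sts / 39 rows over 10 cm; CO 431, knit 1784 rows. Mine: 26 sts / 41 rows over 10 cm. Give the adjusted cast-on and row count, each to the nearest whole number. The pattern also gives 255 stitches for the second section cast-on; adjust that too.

Stitches: 431 × 26/30 = 373.53 → 374.
Rows: 1784 × 41/39 = 1875.49 → 1875.
second section cast-on: 255 × 26/30 = 221.00 → 221.

Cast on 374 stitches; work 1875 rows; second section cast-on 221 stitches.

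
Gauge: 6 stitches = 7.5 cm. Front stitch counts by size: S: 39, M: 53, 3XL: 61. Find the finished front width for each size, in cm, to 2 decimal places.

S 48.75 cm; M 66.25 cm; 3XL 76.25 cm.

6/7.5 = 0.8 sts per cm.
S: 39 / 0.8 = 48.750 → 48.75 cm.
M: 53 / 0.8 = 66.250 → 66.25 cm.
3XL: 61 / 0.8 = 76.250 → 76.25 cm.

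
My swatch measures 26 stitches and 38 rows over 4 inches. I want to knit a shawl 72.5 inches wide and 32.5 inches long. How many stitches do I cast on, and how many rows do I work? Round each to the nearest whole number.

Stitch gauge = 26/4 = 6.5 sts/in; 72.5 × 6.5 = 471.25 → 471 sts.
Row gauge = 38/4 = 9.5 rows/in; 32.5 × 9.5 = 308.75 → 309 rows.

Cast on 471 stitches and work 309 rows.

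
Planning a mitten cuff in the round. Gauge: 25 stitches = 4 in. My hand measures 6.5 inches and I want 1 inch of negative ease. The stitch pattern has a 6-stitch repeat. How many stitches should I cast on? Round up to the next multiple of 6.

36 stitches.

Finished = 6.5 − 1 = 5.5 inches.
25 / 4 = 6.25 sts/in.
5.5 × 6.25 = 34.38 sts.
Next multiple of 6: 36.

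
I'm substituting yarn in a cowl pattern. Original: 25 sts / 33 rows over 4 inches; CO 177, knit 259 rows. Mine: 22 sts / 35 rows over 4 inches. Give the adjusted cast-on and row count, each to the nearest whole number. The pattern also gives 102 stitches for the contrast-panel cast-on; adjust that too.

Cast on 156 stitches; work 275 rows; contrast-panel cast-on 90 stitches.

Stitches: 177 × 22/25 = 155.76 → 156.
Rows: 259 × 35/33 = 274.70 → 275.
contrast-panel cast-on: 102 × 22/25 = 89.76 → 90.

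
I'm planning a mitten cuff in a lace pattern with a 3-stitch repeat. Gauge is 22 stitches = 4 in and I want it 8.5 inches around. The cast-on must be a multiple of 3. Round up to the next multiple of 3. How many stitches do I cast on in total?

Cast on 48 stitches.

22 / 4 = 5.5 sts per inch.
8.5 × 5.5 = 46.75 sts.
Next multiple of 3: 48.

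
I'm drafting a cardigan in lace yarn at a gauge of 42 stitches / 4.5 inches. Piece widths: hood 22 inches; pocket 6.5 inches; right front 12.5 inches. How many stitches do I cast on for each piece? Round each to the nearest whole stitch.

hood 205; pocket 61; right front 117.

Rate = 42/4.5 = 9.333 sts per in.
hood: 22 × 9.333 = 205.33 → 205.
pocket: 6.5 × 9.333 = 60.67 → 61.
right front: 12.5 × 9.333 = 116.67 → 117.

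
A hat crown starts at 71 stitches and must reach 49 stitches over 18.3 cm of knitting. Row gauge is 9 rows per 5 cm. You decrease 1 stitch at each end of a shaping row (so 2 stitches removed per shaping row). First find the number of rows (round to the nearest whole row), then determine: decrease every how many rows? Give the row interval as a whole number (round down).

Decrease every 3rd row.

Rows = 18.3 × 1.8 = 32.9 → 33 rows.
Stitches to remove: 22 → 11 shaping rows (at 2 st each).
33 / 11 = 3.00 → every 3 rows.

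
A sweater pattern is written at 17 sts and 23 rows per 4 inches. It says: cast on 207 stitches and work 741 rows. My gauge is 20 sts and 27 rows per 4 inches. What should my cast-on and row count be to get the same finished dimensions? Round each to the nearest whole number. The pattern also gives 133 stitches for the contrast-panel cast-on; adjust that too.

Cast on 244 stitches; work 870 rows; contrast-panel cast-on 156 stitches.

Stitches: 207 × 20/17 = 243.53 → 244.
Rows: 741 × 27/23 = 869.87 → 870.
contrast-panel cast-on: 133 × 20/17 = 156.47 → 156.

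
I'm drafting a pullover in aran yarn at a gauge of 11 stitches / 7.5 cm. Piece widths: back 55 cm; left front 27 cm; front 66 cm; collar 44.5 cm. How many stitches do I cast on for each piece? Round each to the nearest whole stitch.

back 81; left front 40; front 97; collar 65.

Rate = 11/7.5 = 1.467 sts per cm.
back: 55 × 1.467 = 80.67 → 81.
left front: 27 × 1.467 = 39.60 → 40.
front: 66 × 1.467 = 96.80 → 97.
collar: 44.5 × 1.467 = 65.27 → 65.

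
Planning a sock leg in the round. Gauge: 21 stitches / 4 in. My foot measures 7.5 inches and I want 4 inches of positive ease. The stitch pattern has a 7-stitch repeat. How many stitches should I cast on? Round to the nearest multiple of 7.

Finished = 7.5 + 4 = 11.5 inches.
21 / 4 = 5.25 sts/in.
11.5 × 5.25 = 60.38 sts.
Nearest multiple of 7: 63.

63 stitches.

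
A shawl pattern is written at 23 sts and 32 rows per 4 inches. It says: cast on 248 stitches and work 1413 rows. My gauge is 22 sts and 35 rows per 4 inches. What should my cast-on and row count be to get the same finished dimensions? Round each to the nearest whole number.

Stitches: 248 × 22/23 = 237.22 → 237.
Rows: 1413 × 35/32 = 1545.47 → 1545.

Cast on 237 stitches; work 1545 rows.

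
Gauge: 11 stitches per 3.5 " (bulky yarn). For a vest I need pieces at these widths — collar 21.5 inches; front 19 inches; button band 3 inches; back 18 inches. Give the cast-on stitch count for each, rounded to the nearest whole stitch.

collar 68; front 60; button band 9; back 57.

Rate = 11/3.5 = 3.143 sts per in.
collar: 21.5 × 3.143 = 67.57 → 68.
front: 19 × 3.143 = 59.71 → 60.
button band: 3 × 3.143 = 9.43 → 9.
back: 18 × 3.143 = 56.57 → 57.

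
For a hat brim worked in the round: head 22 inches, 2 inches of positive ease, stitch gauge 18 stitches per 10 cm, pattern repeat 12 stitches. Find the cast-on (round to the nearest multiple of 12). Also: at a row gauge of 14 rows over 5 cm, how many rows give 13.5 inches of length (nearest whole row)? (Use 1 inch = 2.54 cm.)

Cast on 108 stitches; work 96 rows.

Finished = 22 + 2 = 24 inches.
24 inches × 2.54 = 60.96 cm.
18/10 = 1.8 sts per cm; 60.96 × 1.8 = 109.73 sts.
Nearest multiple of 12 → 108.
13.5 inches = 34.29 cm; × 2.8 = 96.01 → 96 rows.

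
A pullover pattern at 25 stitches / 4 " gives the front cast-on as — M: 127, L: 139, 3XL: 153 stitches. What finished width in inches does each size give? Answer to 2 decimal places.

M 20.32 inches; L 22.24 inches; 3XL 24.48 inches.

25/4 = 6.25 sts per in.
M: 127 / 6.25 = 20.320 → 20.32 in.
L: 139 / 6.25 = 22.240 → 22.24 in.
3XL: 153 / 6.25 = 24.480 → 24.48 in.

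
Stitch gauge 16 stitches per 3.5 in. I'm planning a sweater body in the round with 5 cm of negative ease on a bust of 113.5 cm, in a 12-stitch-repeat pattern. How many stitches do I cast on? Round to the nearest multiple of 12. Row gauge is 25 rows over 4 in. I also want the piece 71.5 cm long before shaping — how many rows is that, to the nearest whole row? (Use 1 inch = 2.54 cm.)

Cast on 192 stitches; work 176 rows.

Finished = 113.5 − 5 = 108.5 cm.
108.5 cm × 1/2.54 = 42.72 inches.
16/3.5 = 4.571 sts per in; 42.72 × 4.571 = 195.28 sts.
Nearest multiple of 12 → 192.
71.5 cm = 28.15 inches; × 6.25 = 175.94 → 176 rows.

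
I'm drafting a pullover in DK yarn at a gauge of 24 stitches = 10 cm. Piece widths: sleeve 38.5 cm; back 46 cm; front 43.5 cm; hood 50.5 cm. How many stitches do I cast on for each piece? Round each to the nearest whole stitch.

sleeve 92; back 110; front 104; hood 121.

Rate = 24/10 = 2.4 sts per cm.
sleeve: 38.5 × 2.4 = 92.40 → 92.
back: 46 × 2.4 = 110.40 → 110.
front: 43.5 × 2.4 = 104.40 → 104.
hood: 50.5 × 2.4 = 121.20 → 121.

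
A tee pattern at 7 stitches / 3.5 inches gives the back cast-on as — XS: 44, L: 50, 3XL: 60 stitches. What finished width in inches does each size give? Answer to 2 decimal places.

XS 22.00 inches; L 25.00 inches; 3XL 30.00 inches.

7/3.5 = 2 sts per in.
XS: 44 / 2 = 22.000 → 22.00 in.
L: 50 / 2 = 25.000 → 25.00 in.
3XL: 60 / 2 = 30.000 → 30.00 in.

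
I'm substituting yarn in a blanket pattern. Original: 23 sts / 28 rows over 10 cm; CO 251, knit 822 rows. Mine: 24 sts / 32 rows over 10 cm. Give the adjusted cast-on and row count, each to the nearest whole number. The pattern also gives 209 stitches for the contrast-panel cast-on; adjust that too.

Stitches: 251 × 24/23 = 261.91 → 262.
Rows: 822 × 32/28 = 939.43 → 939.
contrast-panel cast-on: 209 × 24/23 = 218.09 → 218.

Cast on 262 stitches; work 939 rows; contrast-panel cast-on 218 stitches.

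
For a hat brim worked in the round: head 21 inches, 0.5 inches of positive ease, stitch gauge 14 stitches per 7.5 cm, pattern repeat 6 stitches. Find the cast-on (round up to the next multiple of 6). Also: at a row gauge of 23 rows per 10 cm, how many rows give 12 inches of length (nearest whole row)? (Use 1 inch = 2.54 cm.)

Cast on 102 stitches; work 70 rows.

Finished = 21 + 0.5 = 21.5 inches.
21.5 inches × 2.54 = 54.61 cm.
14/7.5 = 1.867 sts per cm; 54.61 × 1.867 = 101.94 sts.
Next multiple of 6 → 102.
12 inches = 30.48 cm; × 2.3 = 70.10 → 70 rows.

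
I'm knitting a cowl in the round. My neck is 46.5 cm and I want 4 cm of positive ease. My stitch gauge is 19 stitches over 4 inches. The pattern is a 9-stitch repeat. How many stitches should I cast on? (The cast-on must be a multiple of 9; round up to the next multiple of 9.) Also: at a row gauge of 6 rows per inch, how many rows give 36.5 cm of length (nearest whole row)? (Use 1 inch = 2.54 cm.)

Finished = 46.5 + 4 = 50.5 cm.
50.5 cm × 1/2.54 = 19.88 inches.
19/4 = 4.75 sts per in; 19.88 × 4.75 = 94.44 sts.
Next multiple of 9 → 99.
36.5 cm = 14.37 inches; × 6 = 86.22 → 86 rows.

Cast on 99 stitches; work 86 rows.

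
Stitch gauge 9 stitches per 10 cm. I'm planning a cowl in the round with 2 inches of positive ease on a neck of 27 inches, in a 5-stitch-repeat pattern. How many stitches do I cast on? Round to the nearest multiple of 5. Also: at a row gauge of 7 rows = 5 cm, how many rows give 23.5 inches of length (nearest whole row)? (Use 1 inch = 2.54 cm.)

Finished = 27 + 2 = 29 inches.
29 inches × 2.54 = 73.66 cm.
9/10 = 0.9 sts per cm; 73.66 × 0.9 = 66.29 sts.
Nearest multiple of 5 → 65.
23.5 inches = 59.69 cm; × 1.4 = 83.57 → 84 rows.

Cast on 65 stitches; work 84 rows.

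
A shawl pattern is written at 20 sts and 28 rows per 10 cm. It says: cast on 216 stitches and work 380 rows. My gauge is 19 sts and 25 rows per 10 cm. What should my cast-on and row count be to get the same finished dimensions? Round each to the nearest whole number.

Cast on 205 stitches; work 339 rows.

Stitches: 216 × 19/20 = 205.20 → 205.
Rows: 380 × 25/28 = 339.29 → 339.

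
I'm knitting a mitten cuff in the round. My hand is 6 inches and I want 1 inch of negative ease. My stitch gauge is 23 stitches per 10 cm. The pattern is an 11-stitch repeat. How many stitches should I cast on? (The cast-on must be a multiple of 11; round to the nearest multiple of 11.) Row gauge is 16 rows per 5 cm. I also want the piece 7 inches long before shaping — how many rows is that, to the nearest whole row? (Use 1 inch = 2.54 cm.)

Cast on 33 stitches; work 57 rows.

Finished = 6 − 1 = 5 inches.
5 inches × 2.54 = 12.70 cm.
23/10 = 2.3 sts per cm; 12.70 × 2.3 = 29.21 sts.
Nearest multiple of 11 → 33.
7 inches = 17.78 cm; × 3.2 = 56.90 → 57 rows.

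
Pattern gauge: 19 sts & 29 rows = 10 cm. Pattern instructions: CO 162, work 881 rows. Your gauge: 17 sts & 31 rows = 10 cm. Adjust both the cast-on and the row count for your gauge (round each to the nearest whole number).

Stitches: 162 × 17/19 = 144.95 → 145.
Rows: 881 × 31/29 = 941.76 → 942.

Cast on 145 stitches; work 942 rows.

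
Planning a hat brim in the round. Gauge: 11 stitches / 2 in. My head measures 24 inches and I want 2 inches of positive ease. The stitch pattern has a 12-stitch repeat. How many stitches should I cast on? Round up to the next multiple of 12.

CO 144 sts.

Finished = 24 + 2 = 26 inches.
11 / 2 = 5.5 sts/in.
26 × 5.5 = 143.00 sts.
Next multiple of 12: 144.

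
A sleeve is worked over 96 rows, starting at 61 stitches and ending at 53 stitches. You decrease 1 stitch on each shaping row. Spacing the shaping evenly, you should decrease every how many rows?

Decrease every 12th row.

Stitches to remove: |53 − 61| = 8.
Shaping rows needed: 8 / 1 = 8.
96 rows / 8 = every 12 rows.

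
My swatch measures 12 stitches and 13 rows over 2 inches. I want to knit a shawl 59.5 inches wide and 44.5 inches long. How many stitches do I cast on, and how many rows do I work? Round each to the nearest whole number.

Cast on 357 stitches and work 289 rows.

Stitch gauge = 12/2 = 6 sts/in; 59.5 × 6 = 357.00 → 357 sts.
Row gauge = 13/2 = 6.5 rows/in; 44.5 × 6.5 = 289.25 → 289 rows.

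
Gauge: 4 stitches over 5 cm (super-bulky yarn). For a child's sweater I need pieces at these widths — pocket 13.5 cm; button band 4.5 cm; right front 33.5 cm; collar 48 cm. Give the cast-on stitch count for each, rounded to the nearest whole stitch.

Rate = 4/5 = 0.8 sts per cm.
pocket: 13.5 × 0.8 = 10.80 → 11.
button band: 4.5 × 0.8 = 3.60 → 4.
right front: 33.5 × 0.8 = 26.80 → 27.
collar: 48 × 0.8 = 38.40 → 38.

pocket 11; button band 4; right front 27; collar 38.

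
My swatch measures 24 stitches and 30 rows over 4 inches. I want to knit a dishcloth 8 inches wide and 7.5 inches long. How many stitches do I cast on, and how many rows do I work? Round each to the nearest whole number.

Cast on 48 stitches and work 56 rows.

Stitch gauge = 24/4 = 6 sts/in; 8 × 6 = 48.00 → 48 sts.
Row gauge = 30/4 = 7.5 rows/in; 7.5 × 7.5 = 56.25 → 56 rows.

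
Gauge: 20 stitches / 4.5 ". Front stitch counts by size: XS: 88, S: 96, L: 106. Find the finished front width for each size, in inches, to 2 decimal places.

20/4.5 = 4.444 sts per in.
XS: 88 / 4.444 = 19.800 → 19.80 in.
S: 96 / 4.444 = 21.600 → 21.60 in.
L: 106 / 4.444 = 23.850 → 23.85 in.

XS 19.80 inches; S 21.60 inches; L 23.85 inches.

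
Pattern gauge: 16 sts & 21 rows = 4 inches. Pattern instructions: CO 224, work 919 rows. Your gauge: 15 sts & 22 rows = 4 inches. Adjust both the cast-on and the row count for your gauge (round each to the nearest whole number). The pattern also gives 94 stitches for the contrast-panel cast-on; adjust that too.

Stitches: 224 × 15/16 = 210.00 → 210.
Rows: 919 × 22/21 = 962.76 → 963.
contrast-panel cast-on: 94 × 15/16 = 88.12 → 88.

Cast on 210 stitches; work 963 rows; contrast-panel cast-on 88 stitches.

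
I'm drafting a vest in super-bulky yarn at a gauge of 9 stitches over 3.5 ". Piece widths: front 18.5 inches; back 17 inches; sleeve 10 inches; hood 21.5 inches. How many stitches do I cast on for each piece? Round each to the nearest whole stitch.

Rate = 9/3.5 = 2.571 sts per in.
front: 18.5 × 2.571 = 47.57 → 48.
back: 17 × 2.571 = 43.71 → 44.
sleeve: 10 × 2.571 = 25.71 → 26.
hood: 21.5 × 2.571 = 55.29 → 55.

front 48; back 44; sleeve 26; hood 55.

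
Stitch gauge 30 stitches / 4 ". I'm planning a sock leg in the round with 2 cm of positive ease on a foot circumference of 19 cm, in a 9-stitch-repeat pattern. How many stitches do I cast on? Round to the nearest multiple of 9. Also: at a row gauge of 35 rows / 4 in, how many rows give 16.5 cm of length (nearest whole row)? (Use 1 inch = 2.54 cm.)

Finished = 19 + 2 = 21 cm.
21 cm × 1/2.54 = 8.27 inches.
30/4 = 7.5 sts per in; 8.27 × 7.5 = 62.01 sts.
Nearest multiple of 9 → 63.
16.5 cm = 6.50 inches; × 8.75 = 56.84 → 57 rows.

Cast on 63 stitches; work 57 rows.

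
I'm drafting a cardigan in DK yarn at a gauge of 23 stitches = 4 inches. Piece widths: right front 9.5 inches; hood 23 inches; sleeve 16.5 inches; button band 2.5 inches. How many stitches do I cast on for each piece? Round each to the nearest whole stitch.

Rate = 23/4 = 5.75 sts per in.
right front: 9.5 × 5.75 = 54.62 → 55.
hood: 23 × 5.75 = 132.25 → 132.
sleeve: 16.5 × 5.75 = 94.88 → 95.
button band: 2.5 × 5.75 = 14.38 → 14.

right front 55; hood 132; sleeve 95; button band 14.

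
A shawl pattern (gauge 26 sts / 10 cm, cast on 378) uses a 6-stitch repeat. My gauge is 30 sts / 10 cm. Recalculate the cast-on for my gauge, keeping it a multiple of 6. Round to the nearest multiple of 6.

378 × 30 / 26 = 436.15.
Nearest multiple of 6: 438.

438 stitches.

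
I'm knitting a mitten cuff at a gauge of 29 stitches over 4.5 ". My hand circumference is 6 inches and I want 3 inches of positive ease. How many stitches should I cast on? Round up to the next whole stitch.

Finished = 6 + 3 = 9 in.
29 / 4.5 = 6.444 sts per inch.
9.00 × 6.444 = 58.00 sts.

CO 58 sts.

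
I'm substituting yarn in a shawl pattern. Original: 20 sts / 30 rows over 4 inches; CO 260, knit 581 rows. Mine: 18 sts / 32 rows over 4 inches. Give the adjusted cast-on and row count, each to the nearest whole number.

Stitches: 260 × 18/20 = 234.00 → 234.
Rows: 581 × 32/30 = 619.73 → 620.

Cast on 234 stitches; work 620 rows.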